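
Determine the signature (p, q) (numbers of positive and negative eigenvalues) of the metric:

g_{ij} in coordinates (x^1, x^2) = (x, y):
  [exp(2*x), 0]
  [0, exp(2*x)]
The metric is diagonal, so its eigenvalues are the diagonal entries: exp(2*x), exp(2*x) (at a generic point, where coordinate-dependent entries are positive).
2 positive, 0 negative.
(2, 0) - Riemannian (positive definite)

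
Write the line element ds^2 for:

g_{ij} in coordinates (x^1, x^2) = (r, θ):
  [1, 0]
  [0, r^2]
ds^2 = g_{ij} dx^i dx^j; only the non-zero components contribute.
ds^2 = dr^2 + r^2 dθ^2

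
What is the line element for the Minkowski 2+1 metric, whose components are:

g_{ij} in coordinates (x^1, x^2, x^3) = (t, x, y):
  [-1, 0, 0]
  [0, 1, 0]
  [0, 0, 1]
ds^2 = g_{ij} dx^i dx^j; only the non-zero components contribute.
ds^2 = -dt^2 + dx^2 + dy^2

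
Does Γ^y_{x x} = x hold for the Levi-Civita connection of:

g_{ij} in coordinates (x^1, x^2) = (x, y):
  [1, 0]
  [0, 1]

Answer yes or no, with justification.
Γ^y_{x x} = (1/2) g^{yy} (∂_x g_{yx} + ∂_x g_{yx} - ∂_y g_{xx}) = (1/2)(1)((0) + (0) - (0)) = 0
This differs from the proposed value x.
No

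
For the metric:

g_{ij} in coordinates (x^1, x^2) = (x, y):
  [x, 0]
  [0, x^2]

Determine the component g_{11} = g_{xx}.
With x^1 = x, x^2 = y, g_{11} = g_{xx} is the row-1, column-1 entry of the matrix.
g_{11} = x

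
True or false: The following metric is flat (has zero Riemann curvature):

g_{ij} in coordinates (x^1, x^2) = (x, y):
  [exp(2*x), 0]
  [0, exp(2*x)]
Non-zero Christoffel symbols:
Γ^x_{x x} = 1
Γ^x_{y y} = -1
Γ^y_{x y} = 1
Ricci tensor: R_{xx} = 0, R_{xy} = 0, R_{yy} = 0
All R_{ij} vanish; in 2 dimensions the Riemann tensor is fully determined by the Ricci tensor, so R^i_{jkl} = 0: the metric is flat (curvilinear coordinates on flat space).
True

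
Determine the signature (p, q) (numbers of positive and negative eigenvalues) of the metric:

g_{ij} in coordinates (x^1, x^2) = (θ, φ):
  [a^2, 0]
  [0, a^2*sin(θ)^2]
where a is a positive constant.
The metric is diagonal, so its eigenvalues are the diagonal entries: a^2, a^2*sin(θ)^2 (at a generic point, where coordinate-dependent entries are positive).
2 positive, 0 negative.
(2, 0) - Riemannian (positive definite)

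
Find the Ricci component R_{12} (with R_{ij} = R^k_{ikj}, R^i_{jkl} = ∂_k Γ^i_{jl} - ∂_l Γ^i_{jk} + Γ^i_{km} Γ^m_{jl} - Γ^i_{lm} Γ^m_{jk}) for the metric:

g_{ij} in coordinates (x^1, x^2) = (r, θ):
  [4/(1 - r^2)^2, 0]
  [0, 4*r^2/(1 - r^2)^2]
Non-zero Christoffel symbols (Γ^k_{ij} = Γ^k_{ji}):
Γ^r_{r r} = 2*r/(1 - r^2)
Γ^r_{θ θ} = (r^3 + r)/(r^2 - 1)
Γ^θ_{r θ} = (-r^2 - 1)/(r^3 - r)
R^r_{r r θ} = 0 (a repeated index in an antisymmetric pair)
R^θ_{r θ θ} = 0 (a repeated index in an antisymmetric pair)
R_{rθ} = R^r_{r r θ} + R^θ_{r θ θ} = (0) + (0) = 0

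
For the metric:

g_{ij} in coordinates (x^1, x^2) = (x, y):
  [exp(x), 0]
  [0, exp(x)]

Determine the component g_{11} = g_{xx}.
With x^1 = x, x^2 = y, g_{11} = g_{xx} is the row-1, column-1 entry of the matrix.
g_{11} = exp(x)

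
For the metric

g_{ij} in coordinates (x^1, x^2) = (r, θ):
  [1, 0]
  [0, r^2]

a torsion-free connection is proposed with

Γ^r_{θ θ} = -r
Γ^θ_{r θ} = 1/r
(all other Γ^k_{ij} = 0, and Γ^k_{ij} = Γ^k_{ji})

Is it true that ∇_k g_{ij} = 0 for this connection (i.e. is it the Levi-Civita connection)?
Using ∇_k g_{ij} = ∂_k g_{ij} - Γ^m_{ki} g_{mj} - Γ^m_{kj} g_{im}:
e.g. ∇_r g_{θθ} = (2*r) - (r) - (r) = 0
Every component ∇_k g_{ij} vanishes: the connection is metric compatible.
Yes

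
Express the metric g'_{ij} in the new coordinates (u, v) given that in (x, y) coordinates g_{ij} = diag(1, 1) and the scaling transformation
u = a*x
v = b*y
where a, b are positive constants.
Invert the transformation: x = u/a, y = v/b
g'_{ij} = (∂x^k/∂x'^i)(∂x^l/∂x'^j) g_{kl}; with g_{kl} = δ_{kl} this is Σ_k (∂x^k/∂x'^i)(∂x^k/∂x'^j).
Jacobian: ∂x/∂u = 1/a, ∂x/∂v = 0, ∂y/∂u = 0, ∂y/∂v = 1/b
g'_{uu} = (1/a)(1/a) + (0)(0) = 1/a^2
g'_{uv} = (1/a)(0) + (0)(1/b) = 0
g'_{vv} = (0)(0) + (1/b)(1/b) = 1/b^2
g'_{ij} = diag(1/a^2, 1/b^2)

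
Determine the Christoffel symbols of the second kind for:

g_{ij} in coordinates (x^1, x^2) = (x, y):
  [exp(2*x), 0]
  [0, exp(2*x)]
Using Γ^k_{ij} = (1/2) g^{km} (∂_i g_{mj} + ∂_j g_{mi} - ∂_m g_{ij}); the metric is diagonal, so only the m = k term contributes.
Non-zero symbols (using the symmetry Γ^k_{ij} = Γ^k_{ji}):
Γ^x_{x x} = (1/2) g^{xx} (∂_x g_{xx} + ∂_x g_{xx} - ∂_x g_{xx}) = (1/2)(exp(-2*x))((2*exp(2*x)) + (2*exp(2*x)) - (2*exp(2*x))) = 1
Γ^x_{y y} = (1/2) g^{xx} (∂_y g_{xy} + ∂_y g_{xy} - ∂_x g_{yy}) = (1/2)(exp(-2*x))((0) + (0) - (2*exp(2*x))) = -1
Γ^y_{x y} = (1/2) g^{yy} (∂_x g_{yy} + ∂_y g_{yx} - ∂_y g_{xy}) = (1/2)(exp(-2*x))((2*exp(2*x)) + (0) - (0)) = 1
All other Christoffel symbols are zero.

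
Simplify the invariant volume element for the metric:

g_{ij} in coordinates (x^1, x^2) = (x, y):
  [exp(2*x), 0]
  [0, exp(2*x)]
det(g) = exp(4*x)
√|det(g)| = exp(2*x)
Volume element: dV = exp(2*x) dx dy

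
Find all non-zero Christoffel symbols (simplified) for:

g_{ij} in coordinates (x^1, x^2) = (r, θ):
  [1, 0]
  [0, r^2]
Using Γ^k_{ij} = (1/2) g^{km} (∂_i g_{mj} + ∂_j g_{mi} - ∂_m g_{ij}); the metric is diagonal, so only the m = k term contributes.
Non-zero symbols (using the symmetry Γ^k_{ij} = Γ^k_{ji}):
Γ^r_{θ θ} = (1/2) g^{rr} (∂_θ g_{rθ} + ∂_θ g_{rθ} - ∂_r g_{θθ}) = (1/2)(1)((0) + (0) - (2*r)) = -r
Γ^θ_{r θ} = (1/2) g^{θθ} (∂_r g_{θθ} + ∂_θ g_{θr} - ∂_θ g_{rθ}) = (1/2)(1/r^2)((2*r) + (0) - (0)) = 1/r
All other Christoffel symbols are zero.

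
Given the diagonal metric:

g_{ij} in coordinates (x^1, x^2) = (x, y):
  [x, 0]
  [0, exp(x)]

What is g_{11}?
With x^1 = x, x^2 = y, g_{11} = g_{xx} is the row-1, column-1 entry of the matrix.
g_{11} = x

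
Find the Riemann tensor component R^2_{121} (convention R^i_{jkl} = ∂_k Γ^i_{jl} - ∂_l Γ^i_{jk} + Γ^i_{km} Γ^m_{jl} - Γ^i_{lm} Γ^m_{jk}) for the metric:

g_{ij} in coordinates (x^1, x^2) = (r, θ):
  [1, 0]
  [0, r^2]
Non-zero Christoffel symbols (Γ^k_{ij} = Γ^k_{ji}):
Γ^r_{θ θ} = -r
Γ^θ_{r θ} = 1/r
R^θ_{r θ r} = ∂_θ Γ^θ_{r r} - ∂_r Γ^θ_{r θ} + Γ^θ_{θ m} Γ^m_{r r} - Γ^θ_{r m} Γ^m_{r θ}
  = (0) - (-1/r^2) + (0) - (1/r^2) = 0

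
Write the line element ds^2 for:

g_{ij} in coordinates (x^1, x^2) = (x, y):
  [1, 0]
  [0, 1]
ds^2 = g_{ij} dx^i dx^j; only the non-zero components contribute.
ds^2 = dx^2 + dy^2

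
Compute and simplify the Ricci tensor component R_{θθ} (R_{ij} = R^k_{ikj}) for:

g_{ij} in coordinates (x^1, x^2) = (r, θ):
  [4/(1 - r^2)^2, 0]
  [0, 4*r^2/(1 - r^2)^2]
Non-zero Christoffel symbols (Γ^k_{ij} = Γ^k_{ji}):
Γ^r_{r r} = 2*r/(1 - r^2)
Γ^r_{θ θ} = (r^3 + r)/(r^2 - 1)
Γ^θ_{r θ} = (-r^2 - 1)/(r^3 - r)
R^r_{θ r θ} = ∂_r Γ^r_{θ θ} - ∂_θ Γ^r_{θ r} + Γ^r_{r m} Γ^m_{θ θ} - Γ^r_{θ m} Γ^m_{θ r}
  = ((r^4 - 4*r^2 - 1)/(r^2 - 1)^2) - (0) + (-2*r^2*(r^2 + 1)/(r^2 - 1)^2) - (-(r^2 + 1)^2/(r^2 - 1)^2) = -4*r^2/(r^2 - 1)^2
R^θ_{θ θ θ} = 0 (a repeated index in an antisymmetric pair)
R_{θθ} = R^r_{θ r θ} + R^θ_{θ θ θ} = (-4*r^2/(r^2 - 1)^2) + (0) = -4*r^2/(r^2 - 1)^2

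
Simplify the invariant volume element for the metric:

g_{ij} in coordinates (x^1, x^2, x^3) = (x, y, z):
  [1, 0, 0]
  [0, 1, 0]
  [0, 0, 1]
det(g) = 1
√|det(g)| = 1
Volume element: dV = 1 dx dy dz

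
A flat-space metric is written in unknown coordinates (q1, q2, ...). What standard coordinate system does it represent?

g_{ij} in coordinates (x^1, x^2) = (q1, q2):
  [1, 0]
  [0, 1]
All components are constant and the metric is the identity, i.e. orthonormal rectilinear coordinates.
Cartesian (2D) coordinates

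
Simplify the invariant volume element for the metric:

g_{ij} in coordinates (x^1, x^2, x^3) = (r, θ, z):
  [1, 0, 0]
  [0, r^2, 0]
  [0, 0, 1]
det(g) = r^2
√|det(g)| = r
Volume element: dV = r dr dθ dz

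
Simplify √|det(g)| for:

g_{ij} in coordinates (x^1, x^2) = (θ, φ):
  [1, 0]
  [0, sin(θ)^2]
det(g) = sin(θ)^2
√|det(g)| = sin(θ) (taking 0 < θ < π so that |sin(θ)| = sin(θ))
Volume element: dV = sin(θ) dθ dφ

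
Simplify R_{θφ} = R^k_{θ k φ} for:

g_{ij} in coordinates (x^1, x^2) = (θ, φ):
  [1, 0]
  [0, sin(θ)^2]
Non-zero Christoffel symbols (Γ^k_{ij} = Γ^k_{ji}):
Γ^θ_{φ φ} = -sin(2*θ)/2
Γ^φ_{θ φ} = 1/tan(θ)
R^θ_{θ θ φ} = 0 (a repeated index in an antisymmetric pair)
R^φ_{θ φ φ} = 0 (a repeated index in an antisymmetric pair)
R_{θφ} = R^θ_{θ θ φ} + R^φ_{θ φ φ} = (0) + (0) = 0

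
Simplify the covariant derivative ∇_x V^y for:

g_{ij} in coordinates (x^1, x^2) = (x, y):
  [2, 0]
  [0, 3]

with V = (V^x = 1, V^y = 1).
All Christoffel symbols are zero.
∇_x V^y = ∂_x V^y + Γ^y_{x j} V^j
  = (0) + (0)(1) + (0)(1)
  = 0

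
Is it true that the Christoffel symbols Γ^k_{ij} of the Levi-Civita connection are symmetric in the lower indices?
The Levi-Civita connection is torsion-free, which is exactly Γ^k_{ij} = Γ^k_{ji}.
Yes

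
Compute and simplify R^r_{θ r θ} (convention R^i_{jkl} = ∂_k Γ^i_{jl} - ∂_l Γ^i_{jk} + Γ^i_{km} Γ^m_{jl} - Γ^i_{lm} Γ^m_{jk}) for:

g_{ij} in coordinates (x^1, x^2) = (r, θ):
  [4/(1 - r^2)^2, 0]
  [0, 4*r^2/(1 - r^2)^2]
Non-zero Christoffel symbols (Γ^k_{ij} = Γ^k_{ji}):
Γ^r_{r r} = 2*r/(1 - r^2)
Γ^r_{θ θ} = (r^3 + r)/(r^2 - 1)
Γ^θ_{r θ} = (-r^2 - 1)/(r^3 - r)
R^r_{θ r θ} = ∂_r Γ^r_{θ θ} - ∂_θ Γ^r_{θ r} + Γ^r_{r m} Γ^m_{θ θ} - Γ^r_{θ m} Γ^m_{θ r}
  = ((r^4 - 4*r^2 - 1)/(r^2 - 1)^2) - (0) + (-2*r^2*(r^2 + 1)/(r^2 - 1)^2) - (-(r^2 + 1)^2/(r^2 - 1)^2) = -4*r^2/(r^2 - 1)^2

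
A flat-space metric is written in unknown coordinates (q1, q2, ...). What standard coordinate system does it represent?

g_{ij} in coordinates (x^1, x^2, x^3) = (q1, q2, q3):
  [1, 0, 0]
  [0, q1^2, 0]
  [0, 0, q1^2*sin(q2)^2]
The line element ds^2 = dq1^2 + q1^2 dq2^2 + q1^2 sin(q2)^2 dq3^2 is dr^2 + r^2 dθ^2 + r^2 sin(θ)^2 dφ^2 with q1 = r, q2 = θ, q3 = φ.
spherical coordinates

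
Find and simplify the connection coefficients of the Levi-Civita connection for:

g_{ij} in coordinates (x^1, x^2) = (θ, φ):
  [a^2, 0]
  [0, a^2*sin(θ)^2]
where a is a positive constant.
Using Γ^k_{ij} = (1/2) g^{km} (∂_i g_{mj} + ∂_j g_{mi} - ∂_m g_{ij}); the metric is diagonal, so only the m = k term contributes.
Non-zero symbols (using the symmetry Γ^k_{ij} = Γ^k_{ji}):
Γ^θ_{φ φ} = (1/2) g^{θθ} (∂_φ g_{θφ} + ∂_φ g_{θφ} - ∂_θ g_{φφ}) = (1/2)(1/a^2)((0) + (0) - (a^2*sin(2*θ))) = -sin(2*θ)/2
Γ^φ_{θ φ} = (1/2) g^{φφ} (∂_θ g_{φφ} + ∂_φ g_{φθ} - ∂_φ g_{θφ}) = (1/2)(1/(a^2*sin(θ)^2))((a^2*sin(2*θ)) + (0) - (0)) = 1/tan(θ)
All other Christoffel symbols are zero.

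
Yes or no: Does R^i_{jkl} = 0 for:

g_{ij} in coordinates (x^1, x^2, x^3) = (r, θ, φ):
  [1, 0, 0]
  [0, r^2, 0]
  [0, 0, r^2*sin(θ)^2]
Non-zero Christoffel symbols:
Γ^r_{θ θ} = -r
Γ^r_{φ φ} = -r*sin(θ)^2
Γ^θ_{r θ} = 1/r
Γ^θ_{φ φ} = -sin(2*θ)/2
Γ^φ_{r φ} = 1/r
Γ^φ_{θ φ} = 1/tan(θ)
Ricci tensor: R_{rr} = 0, R_{rθ} = 0, R_{rφ} = 0, R_{θθ} = 0, R_{θφ} = 0, R_{φφ} = 0
All R_{ij} vanish; in 3 dimensions the Riemann tensor is fully determined by the Ricci tensor, so R^i_{jkl} = 0: the metric is flat (curvilinear coordinates on flat space).
Yes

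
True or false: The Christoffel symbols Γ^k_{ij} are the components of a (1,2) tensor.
Under a change of coordinates Γ picks up an inhomogeneous term ∂²x/∂x'∂x'; e.g. Γ = 0 in Cartesian coordinates but Γ^r_{θθ} = -r in polar coordinates on the same flat plane.
False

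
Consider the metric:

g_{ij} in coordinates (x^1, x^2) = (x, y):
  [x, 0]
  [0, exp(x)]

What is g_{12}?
With x^1 = x, x^2 = y, g_{12} = g_{xy} is the row-1, column-2 entry of the matrix.
g_{12} = 0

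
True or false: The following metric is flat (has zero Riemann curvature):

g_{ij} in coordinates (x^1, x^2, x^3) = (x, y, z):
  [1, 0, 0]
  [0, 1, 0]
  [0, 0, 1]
All metric components are constant, so every Christoffel symbol vanishes and R^i_{jkl} = 0.
True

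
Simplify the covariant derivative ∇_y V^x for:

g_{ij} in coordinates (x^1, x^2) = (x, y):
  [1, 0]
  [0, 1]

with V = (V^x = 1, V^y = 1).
All Christoffel symbols are zero.
∇_y V^x = ∂_y V^x + Γ^x_{y j} V^j
  = (0) + (0)(1) + (0)(1)
  = 0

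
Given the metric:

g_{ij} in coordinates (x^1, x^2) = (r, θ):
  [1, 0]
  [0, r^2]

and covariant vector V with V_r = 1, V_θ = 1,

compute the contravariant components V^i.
Inverse metric (diagonal): g^{rr} = 1, g^{θθ} = 1/r^2
V^i = g^{ij} V_j:
V^r = (1)(1) + (0)(1) = 1
V^θ = (0)(1) + (1/r^2)(1) = 1/r^2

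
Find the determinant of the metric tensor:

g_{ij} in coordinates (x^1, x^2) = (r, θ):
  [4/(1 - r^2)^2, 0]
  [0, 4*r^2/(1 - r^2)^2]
For a 2×2 metric: det(g) = g_{11}·g_{22} - g_{12}·g_{21}
= (4/(1 - r^2)^2)·(4*r^2/(1 - r^2)^2) - (0)·(0)
= 16*r^2/(1 - r^2)^4 - 0
det(g) = 16*r^2/(1 - r^2)^4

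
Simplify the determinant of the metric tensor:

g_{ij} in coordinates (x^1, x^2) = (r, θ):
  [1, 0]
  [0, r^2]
For a 2×2 metric: det(g) = g_{11}·g_{22} - g_{12}·g_{21}
= (1)·(r^2) - (0)·(0)
= r^2 - 0
det(g) = r^2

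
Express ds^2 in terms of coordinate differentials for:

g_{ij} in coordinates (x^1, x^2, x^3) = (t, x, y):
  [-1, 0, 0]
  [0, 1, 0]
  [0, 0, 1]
ds^2 = g_{ij} dx^i dx^j; only the non-zero components contribute.
ds^2 = -dt^2 + dx^2 + dy^2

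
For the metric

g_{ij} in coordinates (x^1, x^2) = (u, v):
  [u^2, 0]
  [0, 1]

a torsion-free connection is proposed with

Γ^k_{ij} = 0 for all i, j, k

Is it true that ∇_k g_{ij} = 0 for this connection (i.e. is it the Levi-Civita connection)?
Using ∇_k g_{ij} = ∂_k g_{ij} - Γ^m_{ki} g_{mj} - Γ^m_{kj} g_{im}:
∇_u g_{uu} = (2*u) - (0) - (0) = 2*u ≠ 0
So the connection is not metric compatible (it is not the Levi-Civita connection).
No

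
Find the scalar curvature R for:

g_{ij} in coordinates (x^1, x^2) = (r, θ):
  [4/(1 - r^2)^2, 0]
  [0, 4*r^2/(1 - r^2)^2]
Non-zero Christoffel symbols (Γ^k_{ij} = Γ^k_{ji}):
Γ^r_{r r} = 2*r/(1 - r^2)
Γ^r_{θ θ} = (r^3 + r)/(r^2 - 1)
Γ^θ_{r θ} = (-r^2 - 1)/(r^3 - r)
Ricci tensor (R_{ij} = R^k_{ikj}): R_{rr} = -4/(r^2 - 1)^2, R_{rθ} = 0, R_{θθ} = -4*r^2/(r^2 - 1)^2
Inverse metric: g^{rr} = (1 - r^2)^2/4, g^{θθ} = (1 - r^2)^2/(4*r^2)
R = g^{ij} R_{ij} = ((1 - r^2)^2/4)(-4/(r^2 - 1)^2) + ((1 - r^2)^2/(4*r^2))(-4*r^2/(r^2 - 1)^2) = -2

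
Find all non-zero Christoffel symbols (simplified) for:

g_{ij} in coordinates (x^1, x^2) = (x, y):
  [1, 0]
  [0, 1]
Using Γ^k_{ij} = (1/2) g^{km} (∂_i g_{mj} + ∂_j g_{mi} - ∂_m g_{ij}); the metric is diagonal, so only the m = k term contributes.
Every metric component is constant, so all ∂_m g_{ij} = 0 and every Christoffel symbol vanishes.
All Christoffel symbols are zero.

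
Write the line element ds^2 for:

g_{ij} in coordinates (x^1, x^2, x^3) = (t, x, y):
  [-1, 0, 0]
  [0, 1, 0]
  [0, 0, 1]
ds^2 = g_{ij} dx^i dx^j; only the non-zero components contribute.
ds^2 = -dt^2 + dx^2 + dy^2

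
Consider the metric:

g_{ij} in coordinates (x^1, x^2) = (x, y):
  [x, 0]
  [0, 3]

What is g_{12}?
With x^1 = x, x^2 = y, g_{12} = g_{xy} is the row-1, column-2 entry of the matrix.
g_{12} = 0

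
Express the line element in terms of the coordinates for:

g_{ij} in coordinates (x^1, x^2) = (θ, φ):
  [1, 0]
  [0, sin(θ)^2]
ds^2 = g_{ij} dx^i dx^j; only the non-zero components contribute.
ds^2 = dθ^2 + sin(θ)^2 dφ^2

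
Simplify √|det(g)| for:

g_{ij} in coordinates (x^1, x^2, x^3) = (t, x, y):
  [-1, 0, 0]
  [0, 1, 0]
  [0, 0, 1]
det(g) = -1
√|det(g)| = 1
Volume element: dV = 1 dt dx dy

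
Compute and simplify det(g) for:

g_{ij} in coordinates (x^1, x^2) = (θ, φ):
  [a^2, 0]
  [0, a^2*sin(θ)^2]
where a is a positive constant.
For a 2×2 metric: det(g) = g_{11}·g_{22} - g_{12}·g_{21}
= (a^2)·(a^2*sin(θ)^2) - (0)·(0)
= a^4*sin(θ)^2 - 0
det(g) = a^4*sin(θ)^2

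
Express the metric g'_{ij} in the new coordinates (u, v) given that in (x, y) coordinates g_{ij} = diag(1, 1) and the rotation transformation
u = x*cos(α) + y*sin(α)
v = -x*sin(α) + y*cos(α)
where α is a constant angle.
Invert the transformation: x = u*cos(α) - v*sin(α), y = u*sin(α) + v*cos(α)
g'_{ij} = (∂x^k/∂x'^i)(∂x^l/∂x'^j) g_{kl}; with g_{kl} = δ_{kl} this is Σ_k (∂x^k/∂x'^i)(∂x^k/∂x'^j).
Jacobian: ∂x/∂u = cos(α), ∂x/∂v = -sin(α), ∂y/∂u = sin(α), ∂y/∂v = cos(α)
g'_{uu} = (cos(α))(cos(α)) + (sin(α))(sin(α)) = 1
g'_{uv} = (cos(α))(-sin(α)) + (sin(α))(cos(α)) = 0
g'_{vv} = (-sin(α))(-sin(α)) + (cos(α))(cos(α)) = 1
g'_{ij} = diag(1, 1)
The Euclidean metric is invariant under rotations.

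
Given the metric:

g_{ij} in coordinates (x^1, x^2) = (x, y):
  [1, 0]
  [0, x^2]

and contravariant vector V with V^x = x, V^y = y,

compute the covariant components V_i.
V_i = g_{ij} V^j:
V_x = (1)(x) + (0)(y) = x
V_y = (0)(x) + (x^2)(y) = x^2*y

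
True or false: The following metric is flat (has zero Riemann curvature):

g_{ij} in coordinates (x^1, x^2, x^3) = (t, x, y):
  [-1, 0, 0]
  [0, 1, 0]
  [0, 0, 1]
All metric components are constant, so every Christoffel symbol vanishes and R^i_{jkl} = 0.
True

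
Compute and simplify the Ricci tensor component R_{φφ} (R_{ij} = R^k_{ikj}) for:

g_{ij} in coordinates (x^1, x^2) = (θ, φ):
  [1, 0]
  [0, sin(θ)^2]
Non-zero Christoffel symbols (Γ^k_{ij} = Γ^k_{ji}):
Γ^θ_{φ φ} = -sin(2*θ)/2
Γ^φ_{θ φ} = 1/tan(θ)
R^θ_{φ θ φ} = ∂_θ Γ^θ_{φ φ} - ∂_φ Γ^θ_{φ θ} + Γ^θ_{θ m} Γ^m_{φ φ} - Γ^θ_{φ m} Γ^m_{φ θ}
  = (-cos(2*θ)) - (0) + (0) - (-cos(θ)^2) = sin(θ)^2
R^φ_{φ φ φ} = 0 (a repeated index in an antisymmetric pair)
R_{φφ} = R^θ_{φ θ φ} + R^φ_{φ φ φ} = (sin(θ)^2) + (0) = sin(θ)^2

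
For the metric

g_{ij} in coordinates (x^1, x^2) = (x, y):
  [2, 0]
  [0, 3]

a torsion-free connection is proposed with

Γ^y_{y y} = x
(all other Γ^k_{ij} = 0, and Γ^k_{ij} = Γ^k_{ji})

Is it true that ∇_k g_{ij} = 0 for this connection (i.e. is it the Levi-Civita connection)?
Using ∇_k g_{ij} = ∂_k g_{ij} - Γ^m_{ki} g_{mj} - Γ^m_{kj} g_{im}:
∇_y g_{yy} = (0) - (3*x) - (3*x) = -6*x ≠ 0
So the connection is not metric compatible (it is not the Levi-Civita connection).
No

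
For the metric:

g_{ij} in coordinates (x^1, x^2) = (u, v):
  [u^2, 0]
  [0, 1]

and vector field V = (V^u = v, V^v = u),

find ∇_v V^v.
Non-zero Christoffel symbols:
Γ^u_{u u} = 1/u
∇_v V^v = ∂_v V^v + Γ^v_{v j} V^j
  = (0) + (0)(v) + (0)(u)
  = 0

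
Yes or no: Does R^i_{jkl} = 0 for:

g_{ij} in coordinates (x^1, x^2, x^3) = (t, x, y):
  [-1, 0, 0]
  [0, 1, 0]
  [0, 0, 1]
All metric components are constant, so every Christoffel symbol vanishes and R^i_{jkl} = 0.
Yes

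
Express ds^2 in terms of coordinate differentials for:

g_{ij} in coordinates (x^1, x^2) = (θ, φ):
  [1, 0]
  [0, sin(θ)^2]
ds^2 = g_{ij} dx^i dx^j; only the non-zero components contribute.
ds^2 = dθ^2 + sin(θ)^2 dφ^2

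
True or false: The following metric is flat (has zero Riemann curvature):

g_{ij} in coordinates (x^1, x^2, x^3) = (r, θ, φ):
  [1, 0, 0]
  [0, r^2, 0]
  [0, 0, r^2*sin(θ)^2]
Non-zero Christoffel symbols:
Γ^r_{θ θ} = -r
Γ^r_{φ φ} = -r*sin(θ)^2
Γ^θ_{r θ} = 1/r
Γ^θ_{φ φ} = -sin(2*θ)/2
Γ^φ_{r φ} = 1/r
Γ^φ_{θ φ} = 1/tan(θ)
Ricci tensor: R_{rr} = 0, R_{rθ} = 0, R_{rφ} = 0, R_{θθ} = 0, R_{θφ} = 0, R_{φφ} = 0
All R_{ij} vanish; in 3 dimensions the Riemann tensor is fully determined by the Ricci tensor, so R^i_{jkl} = 0: the metric is flat (curvilinear coordinates on flat space).
True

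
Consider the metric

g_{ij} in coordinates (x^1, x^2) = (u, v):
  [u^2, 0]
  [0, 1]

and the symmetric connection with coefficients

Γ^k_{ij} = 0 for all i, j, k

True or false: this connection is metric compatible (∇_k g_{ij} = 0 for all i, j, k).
Using ∇_k g_{ij} = ∂_k g_{ij} - Γ^m_{ki} g_{mj} - Γ^m_{kj} g_{im}:
∇_u g_{uu} = (2*u) - (0) - (0) = 2*u ≠ 0
So the connection is not metric compatible (it is not the Levi-Civita connection).
False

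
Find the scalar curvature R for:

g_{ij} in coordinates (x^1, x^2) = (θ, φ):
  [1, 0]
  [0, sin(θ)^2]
Non-zero Christoffel symbols (Γ^k_{ij} = Γ^k_{ji}):
Γ^θ_{φ φ} = -sin(2*θ)/2
Γ^φ_{θ φ} = 1/tan(θ)
Ricci tensor (R_{ij} = R^k_{ikj}): R_{θθ} = 1, R_{θφ} = 0, R_{φφ} = sin(θ)^2
Inverse metric: g^{θθ} = 1, g^{φφ} = 1/sin(θ)^2
R = g^{ij} R_{ij} = (1)(1) + (1/sin(θ)^2)(sin(θ)^2) = 2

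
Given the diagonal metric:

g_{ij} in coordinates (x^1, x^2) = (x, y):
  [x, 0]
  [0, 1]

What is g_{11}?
With x^1 = x, x^2 = y, g_{11} = g_{xx} is the row-1, column-1 entry of the matrix.
g_{11} = x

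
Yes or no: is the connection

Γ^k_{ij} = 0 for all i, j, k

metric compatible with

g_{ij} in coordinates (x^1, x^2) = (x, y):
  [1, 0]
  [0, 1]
Using ∇_k g_{ij} = ∂_k g_{ij} - Γ^m_{ki} g_{mj} - Γ^m_{kj} g_{im}:
e.g. ∇_x g_{xy} = (0) - (0) - (0) = 0
Every component ∇_k g_{ij} vanishes: the connection is metric compatible.
Yes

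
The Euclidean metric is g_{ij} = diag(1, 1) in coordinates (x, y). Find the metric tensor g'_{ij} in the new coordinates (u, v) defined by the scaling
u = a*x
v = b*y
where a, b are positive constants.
Invert the transformation: x = u/a, y = v/b
g'_{ij} = (∂x^k/∂x'^i)(∂x^l/∂x'^j) g_{kl}; with g_{kl} = δ_{kl} this is Σ_k (∂x^k/∂x'^i)(∂x^k/∂x'^j).
Jacobian: ∂x/∂u = 1/a, ∂x/∂v = 0, ∂y/∂u = 0, ∂y/∂v = 1/b
g'_{uu} = (1/a)(1/a) + (0)(0) = 1/a^2
g'_{uv} = (1/a)(0) + (0)(1/b) = 0
g'_{vv} = (0)(0) + (1/b)(1/b) = 1/b^2
g'_{ij} = diag(1/a^2, 1/b^2)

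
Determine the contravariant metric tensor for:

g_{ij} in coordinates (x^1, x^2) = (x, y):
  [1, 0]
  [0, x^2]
The metric is diagonal, so g^{ij} is diagonal with entries 1/g_{ii}: diag(1, 1/(x^2)).
g^{ij}:
  [1, 0]
  [0, 1/x^2]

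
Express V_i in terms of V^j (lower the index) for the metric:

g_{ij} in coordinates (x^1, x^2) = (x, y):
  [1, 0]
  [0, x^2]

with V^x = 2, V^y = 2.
V_i = g_{ij} V^j:
V_x = (1)(2) + (0)(2) = 2
V_y = (0)(2) + (x^2)(2) = 2*x^2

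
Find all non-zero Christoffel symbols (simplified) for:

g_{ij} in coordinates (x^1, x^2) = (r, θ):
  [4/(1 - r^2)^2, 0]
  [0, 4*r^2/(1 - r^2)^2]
Using Γ^k_{ij} = (1/2) g^{km} (∂_i g_{mj} + ∂_j g_{mi} - ∂_m g_{ij}); the metric is diagonal, so only the m = k term contributes.
Non-zero symbols (using the symmetry Γ^k_{ij} = Γ^k_{ji}):
Γ^r_{r r} = (1/2) g^{rr} (∂_r g_{rr} + ∂_r g_{rr} - ∂_r g_{rr}) = (1/2)((1 - r^2)^2/4)((16*r/(1 - r^2)^3) + (16*r/(1 - r^2)^3) - (16*r/(1 - r^2)^3)) = 2*r/(1 - r^2)
Γ^r_{θ θ} = (1/2) g^{rr} (∂_θ g_{rθ} + ∂_θ g_{rθ} - ∂_r g_{θθ}) = (1/2)((1 - r^2)^2/4)((0) + (0) - (-8*(r^3 + r)/(r^2 - 1)^3)) = (r^3 + r)/(r^2 - 1)
Γ^θ_{r θ} = (1/2) g^{θθ} (∂_r g_{θθ} + ∂_θ g_{θr} - ∂_θ g_{rθ}) = (1/2)((1 - r^2)^2/(4*r^2))((-8*(r^3 + r)/(r^2 - 1)^3) + (0) - (0)) = (-r^2 - 1)/(r^3 - r)
All other Christoffel symbols are zero.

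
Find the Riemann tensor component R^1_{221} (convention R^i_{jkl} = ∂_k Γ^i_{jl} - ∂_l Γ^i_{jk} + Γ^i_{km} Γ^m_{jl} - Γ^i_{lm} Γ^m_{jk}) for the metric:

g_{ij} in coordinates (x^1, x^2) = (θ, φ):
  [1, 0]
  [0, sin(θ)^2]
Non-zero Christoffel symbols (Γ^k_{ij} = Γ^k_{ji}):
Γ^θ_{φ φ} = -sin(2*θ)/2
Γ^φ_{θ φ} = 1/tan(θ)
R^θ_{φ φ θ} = ∂_φ Γ^θ_{φ θ} - ∂_θ Γ^θ_{φ φ} + Γ^θ_{φ m} Γ^m_{φ θ} - Γ^θ_{θ m} Γ^m_{φ φ}
  = (0) - (-cos(2*θ)) + (-cos(θ)^2) - (0) = -sin(θ)^2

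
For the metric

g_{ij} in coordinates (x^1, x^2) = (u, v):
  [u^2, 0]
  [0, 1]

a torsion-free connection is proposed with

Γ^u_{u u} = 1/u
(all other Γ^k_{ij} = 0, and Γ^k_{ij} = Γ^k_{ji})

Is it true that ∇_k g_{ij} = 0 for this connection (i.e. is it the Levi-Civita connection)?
Using ∇_k g_{ij} = ∂_k g_{ij} - Γ^m_{ki} g_{mj} - Γ^m_{kj} g_{im}:
e.g. ∇_u g_{uu} = (2*u) - (u) - (u) = 0
Every component ∇_k g_{ij} vanishes: the connection is metric compatible.
Yes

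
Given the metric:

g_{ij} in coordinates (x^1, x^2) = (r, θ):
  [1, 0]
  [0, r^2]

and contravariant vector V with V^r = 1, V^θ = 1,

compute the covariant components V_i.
V_i = g_{ij} V^j:
V_r = (1)(1) + (0)(1) = 1
V_θ = (0)(1) + (r^2)(1) = r^2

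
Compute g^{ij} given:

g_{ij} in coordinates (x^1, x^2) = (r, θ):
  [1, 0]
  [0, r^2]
The metric is diagonal, so g^{ij} is diagonal with entries 1/g_{ii}: diag(1, 1/(r^2)).
g^{ij}:
  [1, 0]
  [0, 1/r^2]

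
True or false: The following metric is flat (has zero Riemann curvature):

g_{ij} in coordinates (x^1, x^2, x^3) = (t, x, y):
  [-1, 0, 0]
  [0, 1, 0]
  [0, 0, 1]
All metric components are constant, so every Christoffel symbol vanishes and R^i_{jkl} = 0.
True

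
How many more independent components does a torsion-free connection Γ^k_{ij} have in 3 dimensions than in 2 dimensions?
Independent components in n dimensions: n × n(n+1)/2 = n^2(n+1)/2.
3D: 3 × 6 = 18
2D: 2 × 3 = 6
Difference = 18 - 6 = 12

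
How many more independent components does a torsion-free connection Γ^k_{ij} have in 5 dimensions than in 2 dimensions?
Independent components in n dimensions: n × n(n+1)/2 = n^2(n+1)/2.
5D: 5 × 15 = 75
2D: 2 × 3 = 6
Difference = 75 - 6 = 69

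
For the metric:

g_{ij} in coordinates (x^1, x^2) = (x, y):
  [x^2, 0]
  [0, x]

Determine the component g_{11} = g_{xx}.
With x^1 = x, x^2 = y, g_{11} = g_{xx} is the row-1, column-1 entry of the matrix.
g_{11} = x^2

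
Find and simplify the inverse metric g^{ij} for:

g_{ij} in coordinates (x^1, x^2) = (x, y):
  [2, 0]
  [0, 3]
The metric is diagonal, so g^{ij} is diagonal with entries 1/g_{ii}: diag(1/2, 1/3).
g^{ij}:
  [1/2, 0]
  [0, 1/3]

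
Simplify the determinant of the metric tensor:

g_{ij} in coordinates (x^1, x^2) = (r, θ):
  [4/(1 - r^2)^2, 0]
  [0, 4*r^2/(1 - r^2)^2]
For a 2×2 metric: det(g) = g_{11}·g_{22} - g_{12}·g_{21}
= (4/(1 - r^2)^2)·(4*r^2/(1 - r^2)^2) - (0)·(0)
= 16*r^2/(1 - r^2)^4 - 0
det(g) = 16*r^2/(1 - r^2)^4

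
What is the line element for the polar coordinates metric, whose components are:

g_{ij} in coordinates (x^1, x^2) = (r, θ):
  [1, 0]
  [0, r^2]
ds^2 = g_{ij} dx^i dx^j; only the non-zero components contribute.
ds^2 = dr^2 + r^2 dθ^2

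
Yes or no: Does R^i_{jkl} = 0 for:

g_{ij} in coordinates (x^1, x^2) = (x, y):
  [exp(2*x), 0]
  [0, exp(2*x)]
Non-zero Christoffel symbols:
Γ^x_{x x} = 1
Γ^x_{y y} = -1
Γ^y_{x y} = 1
Ricci tensor: R_{xx} = 0, R_{xy} = 0, R_{yy} = 0
All R_{ij} vanish; in 2 dimensions the Riemann tensor is fully determined by the Ricci tensor, so R^i_{jkl} = 0: the metric is flat (curvilinear coordinates on flat space).
Yes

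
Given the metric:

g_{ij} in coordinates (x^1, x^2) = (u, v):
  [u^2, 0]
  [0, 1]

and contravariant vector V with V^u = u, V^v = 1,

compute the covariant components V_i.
V_i = g_{ij} V^j:
V_u = (u^2)(u) + (0)(1) = u^3
V_v = (0)(u) + (1)(1) = 1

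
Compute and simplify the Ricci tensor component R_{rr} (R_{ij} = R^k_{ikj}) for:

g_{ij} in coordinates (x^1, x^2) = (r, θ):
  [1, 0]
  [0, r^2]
Non-zero Christoffel symbols (Γ^k_{ij} = Γ^k_{ji}):
Γ^r_{θ θ} = -r
Γ^θ_{r θ} = 1/r
R^r_{r r r} = 0 (a repeated index in an antisymmetric pair)
R^θ_{r θ r} = ∂_θ Γ^θ_{r r} - ∂_r Γ^θ_{r θ} + Γ^θ_{θ m} Γ^m_{r r} - Γ^θ_{r m} Γ^m_{r θ}
  = (0) - (-1/r^2) + (0) - (1/r^2) = 0
R_{rr} = R^r_{r r r} + R^θ_{r θ r} = (0) + (0) = 0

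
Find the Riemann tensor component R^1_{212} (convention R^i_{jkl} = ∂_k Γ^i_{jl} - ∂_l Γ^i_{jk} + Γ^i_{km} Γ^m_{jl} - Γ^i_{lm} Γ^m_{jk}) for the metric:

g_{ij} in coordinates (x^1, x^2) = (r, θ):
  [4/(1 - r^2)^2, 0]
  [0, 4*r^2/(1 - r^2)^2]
Non-zero Christoffel symbols (Γ^k_{ij} = Γ^k_{ji}):
Γ^r_{r r} = 2*r/(1 - r^2)
Γ^r_{θ θ} = (r^3 + r)/(r^2 - 1)
Γ^θ_{r θ} = (-r^2 - 1)/(r^3 - r)
R^r_{θ r θ} = ∂_r Γ^r_{θ θ} - ∂_θ Γ^r_{θ r} + Γ^r_{r m} Γ^m_{θ θ} - Γ^r_{θ m} Γ^m_{θ r}
  = ((r^4 - 4*r^2 - 1)/(r^2 - 1)^2) - (0) + (-2*r^2*(r^2 + 1)/(r^2 - 1)^2) - (-(r^2 + 1)^2/(r^2 - 1)^2) = -4*r^2/(r^2 - 1)^2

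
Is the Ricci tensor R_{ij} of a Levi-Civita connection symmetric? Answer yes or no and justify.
R_{ij} = R^k_{ikj}; the pair symmetry R_{kilj} = R_{ljki} gives R_{ij} = R_{ji}.
Yes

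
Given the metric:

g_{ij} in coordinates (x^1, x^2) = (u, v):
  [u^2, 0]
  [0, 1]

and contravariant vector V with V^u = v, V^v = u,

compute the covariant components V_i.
V_i = g_{ij} V^j:
V_u = (u^2)(v) + (0)(u) = u^2*v
V_v = (0)(v) + (1)(u) = u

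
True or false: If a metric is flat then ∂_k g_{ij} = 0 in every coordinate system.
Flatness means R^i_{jkl} = 0; the components can still vary, e.g. the flat plane in polar coordinates has g_{θθ} = r^2.
False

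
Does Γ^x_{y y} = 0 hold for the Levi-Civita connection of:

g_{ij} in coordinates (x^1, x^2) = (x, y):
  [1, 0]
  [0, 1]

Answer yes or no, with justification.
Γ^x_{y y} = (1/2) g^{xx} (∂_y g_{xy} + ∂_y g_{xy} - ∂_x g_{yy}) = (1/2)(1)((0) + (0) - (0)) = 0
This equals the proposed value 0.
Yes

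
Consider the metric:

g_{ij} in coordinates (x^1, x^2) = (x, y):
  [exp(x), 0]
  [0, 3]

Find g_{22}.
With x^1 = x, x^2 = y, g_{22} = g_{yy} is the row-2, column-2 entry of the matrix.
g_{22} = 3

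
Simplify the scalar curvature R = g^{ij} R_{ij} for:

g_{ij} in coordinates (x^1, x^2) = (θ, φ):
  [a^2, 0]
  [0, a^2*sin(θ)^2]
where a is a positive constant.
Non-zero Christoffel symbols (Γ^k_{ij} = Γ^k_{ji}):
Γ^θ_{φ φ} = -sin(2*θ)/2
Γ^φ_{θ φ} = 1/tan(θ)
Ricci tensor (R_{ij} = R^k_{ikj}): R_{θθ} = 1, R_{θφ} = 0, R_{φφ} = sin(θ)^2
Inverse metric: g^{θθ} = 1/a^2, g^{φφ} = 1/(a^2*sin(θ)^2)
R = g^{ij} R_{ij} = (1/a^2)(1) + (1/(a^2*sin(θ)^2))(sin(θ)^2) = 2/a^2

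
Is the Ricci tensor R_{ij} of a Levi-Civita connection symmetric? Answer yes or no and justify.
R_{ij} = R^k_{ikj}; the pair symmetry R_{kilj} = R_{ljki} gives R_{ij} = R_{ji}.
Yes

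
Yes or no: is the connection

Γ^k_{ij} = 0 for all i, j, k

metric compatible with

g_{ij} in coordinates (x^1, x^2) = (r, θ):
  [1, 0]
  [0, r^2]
Using ∇_k g_{ij} = ∂_k g_{ij} - Γ^m_{ki} g_{mj} - Γ^m_{kj} g_{im}:
∇_r g_{θθ} = (2*r) - (0) - (0) = 2*r ≠ 0
So the connection is not metric compatible (it is not the Levi-Civita connection).
No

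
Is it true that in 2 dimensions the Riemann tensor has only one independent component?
The number of independent components is n^2(n^2-1)/12 = 4·3/12 = 1 for n = 2 (e.g. R_{1212}).
Yes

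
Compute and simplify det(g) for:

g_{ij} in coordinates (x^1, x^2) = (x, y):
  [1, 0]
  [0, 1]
For a 2×2 metric: det(g) = g_{11}·g_{22} - g_{12}·g_{21}
= (1)·(1) - (0)·(0)
= 1 - 0
det(g) = 1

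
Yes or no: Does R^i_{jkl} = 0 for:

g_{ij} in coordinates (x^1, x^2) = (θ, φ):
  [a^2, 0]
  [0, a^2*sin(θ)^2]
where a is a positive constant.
Non-zero Christoffel symbols:
Γ^θ_{φ φ} = -sin(2*θ)/2
Γ^φ_{θ φ} = 1/tan(θ)
Ricci tensor: R_{θθ} = 1, R_{θφ} = 0, R_{φφ} = sin(θ)^2
The Ricci tensor is non-zero, so the Riemann tensor is non-zero: not flat.
No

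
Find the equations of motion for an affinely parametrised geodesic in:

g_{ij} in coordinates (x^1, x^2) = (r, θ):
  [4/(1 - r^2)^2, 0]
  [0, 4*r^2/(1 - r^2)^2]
Geodesic equation: d^2x^k/dλ^2 + Γ^k_{ij} (dx^i/dλ)(dx^j/dλ) = 0.
Non-zero Christoffel symbols:
Γ^r_{r r} = 2*r/(1 - r^2)
Γ^r_{θ θ} = (r^3 + r)/(r^2 - 1)
Γ^θ_{r θ} = (-r^2 - 1)/(r^3 - r)
Substituting (the symmetric pair Γ^k_{ij}, Γ^k_{ji} combines into a factor 2):
d^2r/dλ^2 + (2*r/(1 - r^2)) (dr/dλ)^2 + ((r^3 + r)/(r^2 - 1)) (dθ/dλ)^2 = 0
d^2θ/dλ^2 + ((-2*r^2 - 2)/(r^3 - r)) (dr/dλ)(dθ/dλ) = 0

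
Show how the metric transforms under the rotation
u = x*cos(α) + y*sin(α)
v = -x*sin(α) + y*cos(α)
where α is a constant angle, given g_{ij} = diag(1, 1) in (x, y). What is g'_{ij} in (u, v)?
Invert the transformation: x = u*cos(α) - v*sin(α), y = u*sin(α) + v*cos(α)
g'_{ij} = (∂x^k/∂x'^i)(∂x^l/∂x'^j) g_{kl}; with g_{kl} = δ_{kl} this is Σ_k (∂x^k/∂x'^i)(∂x^k/∂x'^j).
Jacobian: ∂x/∂u = cos(α), ∂x/∂v = -sin(α), ∂y/∂u = sin(α), ∂y/∂v = cos(α)
g'_{uu} = (cos(α))(cos(α)) + (sin(α))(sin(α)) = 1
g'_{uv} = (cos(α))(-sin(α)) + (sin(α))(cos(α)) = 0
g'_{vv} = (-sin(α))(-sin(α)) + (cos(α))(cos(α)) = 1
g'_{ij} = diag(1, 1)
The Euclidean metric is invariant under rotations.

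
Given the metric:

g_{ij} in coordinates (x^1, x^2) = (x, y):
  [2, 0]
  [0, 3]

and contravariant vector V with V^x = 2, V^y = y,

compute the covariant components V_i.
V_i = g_{ij} V^j:
V_x = (2)(2) + (0)(y) = 4
V_y = (0)(2) + (3)(y) = 3*y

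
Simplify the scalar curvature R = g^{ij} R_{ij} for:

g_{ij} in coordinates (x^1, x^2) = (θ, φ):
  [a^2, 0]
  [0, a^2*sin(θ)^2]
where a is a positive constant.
Non-zero Christoffel symbols (Γ^k_{ij} = Γ^k_{ji}):
Γ^θ_{φ φ} = -sin(2*θ)/2
Γ^φ_{θ φ} = 1/tan(θ)
Ricci tensor (R_{ij} = R^k_{ikj}): R_{θθ} = 1, R_{θφ} = 0, R_{φφ} = sin(θ)^2
Inverse metric: g^{θθ} = 1/a^2, g^{φφ} = 1/(a^2*sin(θ)^2)
R = g^{ij} R_{ij} = (1/a^2)(1) + (1/(a^2*sin(θ)^2))(sin(θ)^2) = 2/a^2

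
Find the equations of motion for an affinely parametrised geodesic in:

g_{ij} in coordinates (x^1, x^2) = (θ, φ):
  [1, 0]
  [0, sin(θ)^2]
Geodesic equation: d^2x^k/dλ^2 + Γ^k_{ij} (dx^i/dλ)(dx^j/dλ) = 0.
Non-zero Christoffel symbols:
Γ^θ_{φ φ} = -sin(2*θ)/2
Γ^φ_{θ φ} = 1/tan(θ)
Substituting (the symmetric pair Γ^k_{ij}, Γ^k_{ji} combines into a factor 2):
d^2θ/dλ^2 - (sin(2*θ)/2) (dφ/dλ)^2 = 0
d^2φ/dλ^2 + (2/tan(θ)) (dθ/dλ)(dφ/dλ) = 0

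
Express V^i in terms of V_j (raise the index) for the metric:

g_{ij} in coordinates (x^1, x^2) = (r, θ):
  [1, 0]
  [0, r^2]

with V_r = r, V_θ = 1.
Inverse metric (diagonal): g^{rr} = 1, g^{θθ} = 1/r^2
V^i = g^{ij} V_j:
V^r = (1)(r) + (0)(1) = r
V^θ = (0)(r) + (1/r^2)(1) = 1/r^2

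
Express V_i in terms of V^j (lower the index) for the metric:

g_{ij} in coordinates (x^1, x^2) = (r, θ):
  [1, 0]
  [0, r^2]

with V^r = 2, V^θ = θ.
V_i = g_{ij} V^j:
V_r = (1)(2) + (0)(θ) = 2
V_θ = (0)(2) + (r^2)(θ) = r^2*θ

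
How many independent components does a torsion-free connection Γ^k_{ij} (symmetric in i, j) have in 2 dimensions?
Γ^k_{ij} has n choices for the upper index and n(n+1)/2 independent symmetric lower index pairs.
Total = 2 × 2×3/2 = 2 × 3 = 6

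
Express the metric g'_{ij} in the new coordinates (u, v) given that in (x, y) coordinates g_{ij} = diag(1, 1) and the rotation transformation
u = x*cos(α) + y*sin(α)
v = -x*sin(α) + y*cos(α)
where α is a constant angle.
Invert the transformation: x = u*cos(α) - v*sin(α), y = u*sin(α) + v*cos(α)
g'_{ij} = (∂x^k/∂x'^i)(∂x^l/∂x'^j) g_{kl}; with g_{kl} = δ_{kl} this is Σ_k (∂x^k/∂x'^i)(∂x^k/∂x'^j).
Jacobian: ∂x/∂u = cos(α), ∂x/∂v = -sin(α), ∂y/∂u = sin(α), ∂y/∂v = cos(α)
g'_{uu} = (cos(α))(cos(α)) + (sin(α))(sin(α)) = 1
g'_{uv} = (cos(α))(-sin(α)) + (sin(α))(cos(α)) = 0
g'_{vv} = (-sin(α))(-sin(α)) + (cos(α))(cos(α)) = 1
g'_{ij} = diag(1, 1)
The Euclidean metric is invariant under rotations.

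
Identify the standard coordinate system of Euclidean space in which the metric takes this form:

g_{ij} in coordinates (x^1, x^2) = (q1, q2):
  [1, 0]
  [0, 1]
All components are constant and the metric is the identity, i.e. orthonormal rectilinear coordinates.
Cartesian (2D) coordinates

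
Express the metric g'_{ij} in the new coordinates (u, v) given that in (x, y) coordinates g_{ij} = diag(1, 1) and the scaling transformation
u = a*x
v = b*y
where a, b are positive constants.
Invert the transformation: x = u/a, y = v/b
g'_{ij} = (∂x^k/∂x'^i)(∂x^l/∂x'^j) g_{kl}; with g_{kl} = δ_{kl} this is Σ_k (∂x^k/∂x'^i)(∂x^k/∂x'^j).
Jacobian: ∂x/∂u = 1/a, ∂x/∂v = 0, ∂y/∂u = 0, ∂y/∂v = 1/b
g'_{uu} = (1/a)(1/a) + (0)(0) = 1/a^2
g'_{uv} = (1/a)(0) + (0)(1/b) = 0
g'_{vv} = (0)(0) + (1/b)(1/b) = 1/b^2
g'_{ij} = diag(1/a^2, 1/b^2)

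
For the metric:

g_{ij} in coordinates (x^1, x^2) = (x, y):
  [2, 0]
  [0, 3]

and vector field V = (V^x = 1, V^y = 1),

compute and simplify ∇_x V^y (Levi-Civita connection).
All Christoffel symbols are zero.
∇_x V^y = ∂_x V^y + Γ^y_{x j} V^j
  = (0) + (0)(1) + (0)(1)
  = 0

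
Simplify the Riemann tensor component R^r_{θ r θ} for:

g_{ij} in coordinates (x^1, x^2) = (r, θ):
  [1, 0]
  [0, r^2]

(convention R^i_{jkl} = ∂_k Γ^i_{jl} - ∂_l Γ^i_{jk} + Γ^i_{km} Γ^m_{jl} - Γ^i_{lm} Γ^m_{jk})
Non-zero Christoffel symbols (Γ^k_{ij} = Γ^k_{ji}):
Γ^r_{θ θ} = -r
Γ^θ_{r θ} = 1/r
R^r_{θ r θ} = ∂_r Γ^r_{θ θ} - ∂_θ Γ^r_{θ r} + Γ^r_{r m} Γ^m_{θ θ} - Γ^r_{θ m} Γ^m_{θ r}
  = (-1) - (0) + (0) - (-1) = 0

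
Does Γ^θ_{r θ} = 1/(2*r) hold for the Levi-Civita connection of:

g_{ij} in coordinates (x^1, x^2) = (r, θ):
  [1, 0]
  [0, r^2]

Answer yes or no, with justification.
Γ^θ_{r θ} = (1/2) g^{θθ} (∂_r g_{θθ} + ∂_θ g_{θr} - ∂_θ g_{rθ}) = (1/2)(1/r^2)((2*r) + (0) - (0)) = 1/r
This differs from the proposed value 1/(2*r).
No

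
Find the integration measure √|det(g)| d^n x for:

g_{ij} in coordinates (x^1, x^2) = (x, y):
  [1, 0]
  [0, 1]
det(g) = 1
√|det(g)| = 1
Volume element: dV = 1 dx dy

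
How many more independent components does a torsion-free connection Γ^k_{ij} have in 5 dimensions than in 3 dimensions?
Independent components in n dimensions: n × n(n+1)/2 = n^2(n+1)/2.
5D: 5 × 15 = 75
3D: 3 × 6 = 18
Difference = 75 - 18 = 57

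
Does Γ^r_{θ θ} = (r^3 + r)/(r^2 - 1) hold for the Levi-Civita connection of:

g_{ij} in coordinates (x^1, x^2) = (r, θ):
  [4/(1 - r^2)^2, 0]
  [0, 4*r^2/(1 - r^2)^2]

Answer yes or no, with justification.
Γ^r_{θ θ} = (1/2) g^{rr} (∂_θ g_{rθ} + ∂_θ g_{rθ} - ∂_r g_{θθ}) = (1/2)((1 - r^2)^2/4)((0) + (0) - (-8*(r^3 + r)/(r^2 - 1)^3)) = (r^3 + r)/(r^2 - 1)
This equals the proposed value (r^3 + r)/(r^2 - 1).
Yes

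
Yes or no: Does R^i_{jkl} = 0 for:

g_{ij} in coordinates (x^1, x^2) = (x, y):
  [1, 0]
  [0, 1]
All metric components are constant, so every Christoffel symbol vanishes and R^i_{jkl} = 0.
Yes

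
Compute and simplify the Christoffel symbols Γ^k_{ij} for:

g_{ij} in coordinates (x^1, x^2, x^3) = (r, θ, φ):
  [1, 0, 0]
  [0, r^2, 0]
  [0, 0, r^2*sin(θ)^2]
Using Γ^k_{ij} = (1/2) g^{km} (∂_i g_{mj} + ∂_j g_{mi} - ∂_m g_{ij}); the metric is diagonal, so only the m = k term contributes.
Non-zero symbols (using the symmetry Γ^k_{ij} = Γ^k_{ji}):
Γ^r_{θ θ} = (1/2) g^{rr} (∂_θ g_{rθ} + ∂_θ g_{rθ} - ∂_r g_{θθ}) = (1/2)(1)((0) + (0) - (2*r)) = -r
Γ^r_{φ φ} = (1/2) g^{rr} (∂_φ g_{rφ} + ∂_φ g_{rφ} - ∂_r g_{φφ}) = (1/2)(1)((0) + (0) - (2*r*sin(θ)^2)) = -r*sin(θ)^2
Γ^θ_{r θ} = (1/2) g^{θθ} (∂_r g_{θθ} + ∂_θ g_{θr} - ∂_θ g_{rθ}) = (1/2)(1/r^2)((2*r) + (0) - (0)) = 1/r
Γ^θ_{φ φ} = (1/2) g^{θθ} (∂_φ g_{θφ} + ∂_φ g_{θφ} - ∂_θ g_{φφ}) = (1/2)(1/r^2)((0) + (0) - (r^2*sin(2*θ))) = -sin(2*θ)/2
Γ^φ_{r φ} = (1/2) g^{φφ} (∂_r g_{φφ} + ∂_φ g_{φr} - ∂_φ g_{rφ}) = (1/2)(1/(r^2*sin(θ)^2))((2*r*sin(θ)^2) + (0) - (0)) = 1/r
Γ^φ_{θ φ} = (1/2) g^{φφ} (∂_θ g_{φφ} + ∂_φ g_{φθ} - ∂_φ g_{θφ}) = (1/2)(1/(r^2*sin(θ)^2))((r^2*sin(2*θ)) + (0) - (0)) = 1/tan(θ)
All other Christoffel symbols are zero.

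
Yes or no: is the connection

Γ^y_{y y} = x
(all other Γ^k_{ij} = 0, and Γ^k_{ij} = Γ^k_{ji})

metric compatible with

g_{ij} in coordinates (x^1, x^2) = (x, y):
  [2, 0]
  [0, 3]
Using ∇_k g_{ij} = ∂_k g_{ij} - Γ^m_{ki} g_{mj} - Γ^m_{kj} g_{im}:
∇_y g_{yy} = (0) - (3*x) - (3*x) = -6*x ≠ 0
So the connection is not metric compatible (it is not the Levi-Civita connection).
No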